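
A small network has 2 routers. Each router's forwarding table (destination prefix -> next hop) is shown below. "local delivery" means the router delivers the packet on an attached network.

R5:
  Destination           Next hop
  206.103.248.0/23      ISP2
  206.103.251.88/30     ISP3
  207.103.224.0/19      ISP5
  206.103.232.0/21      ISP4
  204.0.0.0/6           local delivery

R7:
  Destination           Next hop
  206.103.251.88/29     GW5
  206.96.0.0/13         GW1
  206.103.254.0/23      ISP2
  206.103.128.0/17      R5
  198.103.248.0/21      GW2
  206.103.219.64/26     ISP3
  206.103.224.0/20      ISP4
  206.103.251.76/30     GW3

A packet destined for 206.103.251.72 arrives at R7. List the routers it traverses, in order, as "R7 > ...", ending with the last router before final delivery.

At R7: longest match for 206.103.251.72 is 206.103.128.0/17 -> R5
At R5: longest match for 206.103.251.72 is 204.0.0.0/6 -> local delivery

R7 > R5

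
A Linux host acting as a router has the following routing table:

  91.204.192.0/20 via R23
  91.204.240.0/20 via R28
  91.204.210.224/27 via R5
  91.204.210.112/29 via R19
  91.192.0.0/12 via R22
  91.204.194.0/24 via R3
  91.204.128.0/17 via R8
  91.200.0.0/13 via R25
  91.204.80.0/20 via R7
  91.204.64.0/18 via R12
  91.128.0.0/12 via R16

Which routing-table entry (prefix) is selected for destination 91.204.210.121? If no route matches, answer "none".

91.204.128.0/17

Entries matching 91.204.210.121:
  91.192.0.0/12 (91.192.0.0 - 91.207.255.255)
  91.200.0.0/13 (91.200.0.0 - 91.207.255.255)
  91.204.128.0/17 (91.204.128.0 - 91.204.255.255)
Most specific is 91.204.128.0/17.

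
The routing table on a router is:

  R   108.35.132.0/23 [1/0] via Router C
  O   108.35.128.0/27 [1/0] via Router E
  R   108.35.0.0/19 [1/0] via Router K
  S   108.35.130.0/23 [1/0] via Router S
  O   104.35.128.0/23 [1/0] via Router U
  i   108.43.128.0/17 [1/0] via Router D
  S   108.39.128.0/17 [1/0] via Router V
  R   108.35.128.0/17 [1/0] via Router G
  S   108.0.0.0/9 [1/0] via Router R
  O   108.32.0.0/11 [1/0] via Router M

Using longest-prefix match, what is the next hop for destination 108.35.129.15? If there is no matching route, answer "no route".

Routes whose prefix contains 108.35.129.15:
  108.0.0.0/9 (108.0.0.0 - 108.127.255.255) -> Router R
  108.32.0.0/11 (108.32.0.0 - 108.63.255.255) -> Router M
  108.35.128.0/17 (108.35.128.0 - 108.35.255.255) -> Router G
More-specific entries that do NOT match:
  108.35.128.0/27 (108.35.128.0 - 108.35.128.31) does not contain 108.35.129.15
  108.35.132.0/23 (108.35.132.0 - 108.35.133.255) does not contain 108.35.129.15
  108.35.130.0/23 (108.35.130.0 - 108.35.131.255) does not contain 108.35.129.15
  104.35.128.0/23 (104.35.128.0 - 104.35.129.255) does not contain 108.35.129.15
  108.35.0.0/19 (108.35.0.0 - 108.35.31.255) does not contain 108.35.129.15
Longest matching prefix is /17 -> next hop Router G.

Router G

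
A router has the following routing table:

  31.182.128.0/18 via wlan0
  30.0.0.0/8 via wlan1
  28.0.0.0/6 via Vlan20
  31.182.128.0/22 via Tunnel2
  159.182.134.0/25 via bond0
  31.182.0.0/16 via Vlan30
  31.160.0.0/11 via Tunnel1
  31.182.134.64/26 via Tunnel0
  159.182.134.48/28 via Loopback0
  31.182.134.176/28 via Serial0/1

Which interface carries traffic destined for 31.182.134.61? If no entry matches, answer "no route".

Routes whose prefix contains 31.182.134.61:
  28.0.0.0/6 (28.0.0.0 - 31.255.255.255) -> Vlan20
  31.160.0.0/11 (31.160.0.0 - 31.191.255.255) -> Tunnel1
  31.182.0.0/16 (31.182.0.0 - 31.182.255.255) -> Vlan30
  31.182.128.0/18 (31.182.128.0 - 31.182.191.255) -> wlan0
More-specific entries that do NOT match:
  159.182.134.48/28 (159.182.134.48 - 159.182.134.63) does not contain 31.182.134.61
  31.182.134.176/28 (31.182.134.176 - 31.182.134.191) does not contain 31.182.134.61
  31.182.134.64/26 (31.182.134.64 - 31.182.134.127) does not contain 31.182.134.61
  159.182.134.0/25 (159.182.134.0 - 159.182.134.127) does not contain 31.182.134.61
  31.182.128.0/22 (31.182.128.0 - 31.182.131.255) does not contain 31.182.134.61
Longest matching prefix is /18 -> interface wlan0.

wlan0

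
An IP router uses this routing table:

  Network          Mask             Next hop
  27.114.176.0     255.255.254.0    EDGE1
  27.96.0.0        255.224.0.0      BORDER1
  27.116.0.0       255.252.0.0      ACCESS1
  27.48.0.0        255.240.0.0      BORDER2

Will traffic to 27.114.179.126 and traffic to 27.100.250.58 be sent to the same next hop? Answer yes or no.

27.114.179.126: longest match 27.96.0.0/11 -> BORDER1
27.100.250.58: longest match 27.96.0.0/11 -> BORDER1

yes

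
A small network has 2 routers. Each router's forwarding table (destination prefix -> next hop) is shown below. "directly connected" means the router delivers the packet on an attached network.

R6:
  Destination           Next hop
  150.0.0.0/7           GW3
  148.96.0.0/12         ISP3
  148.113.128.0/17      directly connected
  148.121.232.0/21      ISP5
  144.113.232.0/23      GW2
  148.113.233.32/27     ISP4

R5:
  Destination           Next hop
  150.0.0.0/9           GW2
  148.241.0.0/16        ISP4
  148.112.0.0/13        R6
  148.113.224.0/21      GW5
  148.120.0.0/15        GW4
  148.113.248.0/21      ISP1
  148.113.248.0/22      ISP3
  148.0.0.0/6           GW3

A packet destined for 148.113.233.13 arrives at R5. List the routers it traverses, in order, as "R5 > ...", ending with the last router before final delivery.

R5 > R6

At R5: longest match for 148.113.233.13 is 148.112.0.0/13 -> R6
At R6: longest match for 148.113.233.13 is 148.113.128.0/17 -> directly connected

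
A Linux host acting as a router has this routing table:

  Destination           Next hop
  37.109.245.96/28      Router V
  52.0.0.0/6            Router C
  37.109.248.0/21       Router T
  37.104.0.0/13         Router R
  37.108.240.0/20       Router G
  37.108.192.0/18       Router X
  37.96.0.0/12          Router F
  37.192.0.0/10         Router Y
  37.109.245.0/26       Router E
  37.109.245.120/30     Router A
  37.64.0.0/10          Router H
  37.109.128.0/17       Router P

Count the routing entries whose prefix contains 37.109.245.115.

Prefixes containing 37.109.245.115:
  37.64.0.0/10 (37.64.0.0 - 37.127.255.255)
  37.96.0.0/12 (37.96.0.0 - 37.111.255.255)
  37.104.0.0/13 (37.104.0.0 - 37.111.255.255)
  37.109.128.0/17 (37.109.128.0 - 37.109.255.255)
Total matching entries: 4.

4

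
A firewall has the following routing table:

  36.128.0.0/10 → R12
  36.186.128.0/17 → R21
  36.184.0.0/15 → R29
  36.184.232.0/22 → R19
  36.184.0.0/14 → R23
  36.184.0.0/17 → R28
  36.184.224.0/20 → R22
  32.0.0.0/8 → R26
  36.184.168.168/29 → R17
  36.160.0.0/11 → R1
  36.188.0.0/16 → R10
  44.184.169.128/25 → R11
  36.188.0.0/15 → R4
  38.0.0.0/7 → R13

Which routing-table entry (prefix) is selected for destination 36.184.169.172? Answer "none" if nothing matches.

36.184.0.0/15

Entries matching 36.184.169.172:
  36.128.0.0/10 (36.128.0.0 - 36.191.255.255)
  36.160.0.0/11 (36.160.0.0 - 36.191.255.255)
  36.184.0.0/14 (36.184.0.0 - 36.187.255.255)
  36.184.0.0/15 (36.184.0.0 - 36.185.255.255)
Most specific is 36.184.0.0/15.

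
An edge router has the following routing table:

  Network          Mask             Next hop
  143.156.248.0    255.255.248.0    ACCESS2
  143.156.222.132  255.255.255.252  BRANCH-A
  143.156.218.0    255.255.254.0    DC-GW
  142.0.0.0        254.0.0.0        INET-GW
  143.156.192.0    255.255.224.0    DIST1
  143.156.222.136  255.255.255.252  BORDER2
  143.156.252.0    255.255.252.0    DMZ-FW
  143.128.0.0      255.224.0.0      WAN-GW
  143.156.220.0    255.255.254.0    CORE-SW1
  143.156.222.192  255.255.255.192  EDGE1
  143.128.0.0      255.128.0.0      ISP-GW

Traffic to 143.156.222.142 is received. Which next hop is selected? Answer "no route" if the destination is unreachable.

DIST1

Routes whose prefix contains 143.156.222.142:
  142.0.0.0/7 (142.0.0.0 - 143.255.255.255) -> INET-GW
  143.128.0.0/9 (143.128.0.0 - 143.255.255.255) -> ISP-GW
  143.128.0.0/11 (143.128.0.0 - 143.159.255.255) -> WAN-GW
  143.156.192.0/19 (143.156.192.0 - 143.156.223.255) -> DIST1
More-specific entries that do NOT match:
  143.156.222.132/30 (143.156.222.132 - 143.156.222.135) does not contain 143.156.222.142
  143.156.222.136/30 (143.156.222.136 - 143.156.222.139) does not contain 143.156.222.142
  143.156.222.192/26 (143.156.222.192 - 143.156.222.255) does not contain 143.156.222.142
  143.156.218.0/23 (143.156.218.0 - 143.156.219.255) does not contain 143.156.222.142
  143.156.220.0/23 (143.156.220.0 - 143.156.221.255) does not contain 143.156.222.142
  143.156.252.0/22 (143.156.252.0 - 143.156.255.255) does not contain 143.156.222.142
  143.156.248.0/21 (143.156.248.0 - 143.156.255.255) does not contain 143.156.222.142
Longest matching prefix is /19 -> next hop DIST1.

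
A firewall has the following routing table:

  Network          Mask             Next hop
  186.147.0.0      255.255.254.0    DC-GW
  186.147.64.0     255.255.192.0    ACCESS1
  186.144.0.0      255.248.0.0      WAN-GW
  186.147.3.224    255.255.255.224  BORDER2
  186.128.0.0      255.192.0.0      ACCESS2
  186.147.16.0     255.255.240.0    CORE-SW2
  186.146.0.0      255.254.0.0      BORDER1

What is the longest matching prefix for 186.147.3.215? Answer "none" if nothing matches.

186.146.0.0/15

Entries matching 186.147.3.215:
  186.128.0.0/10 (186.128.0.0 - 186.191.255.255)
  186.144.0.0/13 (186.144.0.0 - 186.151.255.255)
  186.146.0.0/15 (186.146.0.0 - 186.147.255.255)
Most specific is 186.146.0.0/15.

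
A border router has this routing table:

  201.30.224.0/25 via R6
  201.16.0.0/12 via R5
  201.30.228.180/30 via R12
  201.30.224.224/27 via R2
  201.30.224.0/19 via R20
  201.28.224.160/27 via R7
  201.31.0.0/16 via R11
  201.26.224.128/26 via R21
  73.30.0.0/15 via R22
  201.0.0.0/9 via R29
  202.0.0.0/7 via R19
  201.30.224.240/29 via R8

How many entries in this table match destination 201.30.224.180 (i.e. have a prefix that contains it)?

Prefixes containing 201.30.224.180:
  201.0.0.0/9 (201.0.0.0 - 201.127.255.255)
  201.16.0.0/12 (201.16.0.0 - 201.31.255.255)
  201.30.224.0/19 (201.30.224.0 - 201.30.255.255)
Total matching entries: 3.

3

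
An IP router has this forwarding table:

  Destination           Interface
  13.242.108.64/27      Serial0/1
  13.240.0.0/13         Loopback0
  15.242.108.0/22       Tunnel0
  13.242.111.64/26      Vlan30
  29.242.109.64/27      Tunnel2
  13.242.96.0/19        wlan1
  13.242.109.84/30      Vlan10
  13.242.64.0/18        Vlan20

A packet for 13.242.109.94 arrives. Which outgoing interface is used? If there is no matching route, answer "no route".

Routes whose prefix contains 13.242.109.94:
  13.240.0.0/13 (13.240.0.0 - 13.247.255.255) -> Loopback0
  13.242.64.0/18 (13.242.64.0 - 13.242.127.255) -> Vlan20
  13.242.96.0/19 (13.242.96.0 - 13.242.127.255) -> wlan1
More-specific entries that do NOT match:
  13.242.109.84/30 (13.242.109.84 - 13.242.109.87) does not contain 13.242.109.94
  13.242.108.64/27 (13.242.108.64 - 13.242.108.95) does not contain 13.242.109.94
  29.242.109.64/27 (29.242.109.64 - 29.242.109.95) does not contain 13.242.109.94
  13.242.111.64/26 (13.242.111.64 - 13.242.111.127) does not contain 13.242.109.94
  15.242.108.0/22 (15.242.108.0 - 15.242.111.255) does not contain 13.242.109.94
Longest matching prefix is /19 -> interface wlan1.

wlan1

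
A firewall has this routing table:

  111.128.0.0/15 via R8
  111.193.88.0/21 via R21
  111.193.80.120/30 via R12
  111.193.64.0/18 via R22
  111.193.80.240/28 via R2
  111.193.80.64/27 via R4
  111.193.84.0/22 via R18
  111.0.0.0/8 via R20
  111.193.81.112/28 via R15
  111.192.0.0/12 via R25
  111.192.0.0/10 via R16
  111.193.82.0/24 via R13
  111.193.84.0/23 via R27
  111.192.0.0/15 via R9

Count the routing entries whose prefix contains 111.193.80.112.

Prefixes containing 111.193.80.112:
  111.0.0.0/8 (111.0.0.0 - 111.255.255.255)
  111.192.0.0/10 (111.192.0.0 - 111.255.255.255)
  111.192.0.0/12 (111.192.0.0 - 111.207.255.255)
  111.192.0.0/15 (111.192.0.0 - 111.193.255.255)
  111.193.64.0/18 (111.193.64.0 - 111.193.127.255)
Total matching entries: 5.

5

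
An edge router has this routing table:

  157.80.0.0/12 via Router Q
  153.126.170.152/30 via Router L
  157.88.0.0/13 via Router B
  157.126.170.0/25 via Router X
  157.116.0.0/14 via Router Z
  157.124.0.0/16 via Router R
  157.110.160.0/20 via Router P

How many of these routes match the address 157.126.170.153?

0

No listed prefix contains 157.126.170.153.
Total matching entries: 0.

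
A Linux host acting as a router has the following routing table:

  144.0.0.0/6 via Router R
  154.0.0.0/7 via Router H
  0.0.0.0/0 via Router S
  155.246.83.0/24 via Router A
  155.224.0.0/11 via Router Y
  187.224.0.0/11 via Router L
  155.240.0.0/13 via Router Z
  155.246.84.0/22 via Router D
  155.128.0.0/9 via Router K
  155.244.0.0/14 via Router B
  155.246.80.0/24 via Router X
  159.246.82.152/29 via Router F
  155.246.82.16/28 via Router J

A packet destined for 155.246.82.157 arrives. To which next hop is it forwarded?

Routes whose prefix contains 155.246.82.157:
  0.0.0.0/0 (default, matches everything) -> Router S
  154.0.0.0/7 (154.0.0.0 - 155.255.255.255) -> Router H
  155.128.0.0/9 (155.128.0.0 - 155.255.255.255) -> Router K
  155.224.0.0/11 (155.224.0.0 - 155.255.255.255) -> Router Y
  155.240.0.0/13 (155.240.0.0 - 155.247.255.255) -> Router Z
  155.244.0.0/14 (155.244.0.0 - 155.247.255.255) -> Router B
More-specific entries that do NOT match:
  159.246.82.152/29 (159.246.82.152 - 159.246.82.159) does not contain 155.246.82.157
  155.246.82.16/28 (155.246.82.16 - 155.246.82.31) does not contain 155.246.82.157
  155.246.83.0/24 (155.246.83.0 - 155.246.83.255) does not contain 155.246.82.157
  155.246.80.0/24 (155.246.80.0 - 155.246.80.255) does not contain 155.246.82.157
  155.246.84.0/22 (155.246.84.0 - 155.246.87.255) does not contain 155.246.82.157
Longest matching prefix is /14 -> next hop Router B.

Router B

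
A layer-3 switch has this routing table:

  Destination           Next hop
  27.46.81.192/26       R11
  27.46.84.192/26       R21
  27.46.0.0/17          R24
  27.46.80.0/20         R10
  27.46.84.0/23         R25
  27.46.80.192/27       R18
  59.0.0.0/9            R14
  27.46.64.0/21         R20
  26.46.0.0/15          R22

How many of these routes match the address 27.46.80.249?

Prefixes containing 27.46.80.249:
  27.46.0.0/17 (27.46.0.0 - 27.46.127.255)
  27.46.80.0/20 (27.46.80.0 - 27.46.95.255)
Total matching entries: 2.

2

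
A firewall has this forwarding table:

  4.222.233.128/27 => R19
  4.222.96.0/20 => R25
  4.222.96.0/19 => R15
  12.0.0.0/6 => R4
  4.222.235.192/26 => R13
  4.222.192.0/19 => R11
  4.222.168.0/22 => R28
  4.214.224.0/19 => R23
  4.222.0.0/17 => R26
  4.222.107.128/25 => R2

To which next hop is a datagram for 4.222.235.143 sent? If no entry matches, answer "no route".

no route

No entry's prefix contains 4.222.235.143; there is no default route.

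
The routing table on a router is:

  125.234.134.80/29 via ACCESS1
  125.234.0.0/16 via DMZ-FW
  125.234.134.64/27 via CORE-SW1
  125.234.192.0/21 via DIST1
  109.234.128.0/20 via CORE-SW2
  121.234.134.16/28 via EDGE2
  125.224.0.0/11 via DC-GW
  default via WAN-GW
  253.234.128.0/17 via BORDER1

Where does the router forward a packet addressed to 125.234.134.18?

Routes whose prefix contains 125.234.134.18:
  0.0.0.0/0 (default, matches everything) -> WAN-GW
  125.224.0.0/11 (125.224.0.0 - 125.255.255.255) -> DC-GW
  125.234.0.0/16 (125.234.0.0 - 125.234.255.255) -> DMZ-FW
More-specific entries that do NOT match:
  125.234.134.80/29 (125.234.134.80 - 125.234.134.87) does not contain 125.234.134.18
  121.234.134.16/28 (121.234.134.16 - 121.234.134.31) does not contain 125.234.134.18
  125.234.134.64/27 (125.234.134.64 - 125.234.134.95) does not contain 125.234.134.18
  125.234.192.0/21 (125.234.192.0 - 125.234.199.255) does not contain 125.234.134.18
  109.234.128.0/20 (109.234.128.0 - 109.234.143.255) does not contain 125.234.134.18
  253.234.128.0/17 (253.234.128.0 - 253.234.255.255) does not contain 125.234.134.18
Longest matching prefix is /16 -> next hop DMZ-FW.

DMZ-FW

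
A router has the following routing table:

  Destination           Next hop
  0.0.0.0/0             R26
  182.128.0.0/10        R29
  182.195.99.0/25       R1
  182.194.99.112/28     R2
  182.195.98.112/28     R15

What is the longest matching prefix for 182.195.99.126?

182.195.99.0/25

Entries matching 182.195.99.126:
  0.0.0.0/0 (default, matches everything)
  182.195.99.0/25 (182.195.99.0 - 182.195.99.127)
Most specific is 182.195.99.0/25.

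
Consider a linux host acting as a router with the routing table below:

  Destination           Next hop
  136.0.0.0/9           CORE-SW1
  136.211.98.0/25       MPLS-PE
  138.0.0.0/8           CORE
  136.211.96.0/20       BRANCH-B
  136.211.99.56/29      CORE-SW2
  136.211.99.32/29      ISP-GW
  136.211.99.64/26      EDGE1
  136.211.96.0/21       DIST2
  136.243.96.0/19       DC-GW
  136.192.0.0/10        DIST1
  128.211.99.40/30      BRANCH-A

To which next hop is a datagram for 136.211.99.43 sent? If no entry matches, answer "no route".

DIST2

Routes whose prefix contains 136.211.99.43:
  136.192.0.0/10 (136.192.0.0 - 136.255.255.255) -> DIST1
  136.211.96.0/20 (136.211.96.0 - 136.211.111.255) -> BRANCH-B
  136.211.96.0/21 (136.211.96.0 - 136.211.103.255) -> DIST2
More-specific entries that do NOT match:
  128.211.99.40/30 (128.211.99.40 - 128.211.99.43) does not contain 136.211.99.43
  136.211.99.56/29 (136.211.99.56 - 136.211.99.63) does not contain 136.211.99.43
  136.211.99.32/29 (136.211.99.32 - 136.211.99.39) does not contain 136.211.99.43
  136.211.99.64/26 (136.211.99.64 - 136.211.99.127) does not contain 136.211.99.43
  136.211.98.0/25 (136.211.98.0 - 136.211.98.127) does not contain 136.211.99.43
Longest matching prefix is /21 -> next hop DIST2.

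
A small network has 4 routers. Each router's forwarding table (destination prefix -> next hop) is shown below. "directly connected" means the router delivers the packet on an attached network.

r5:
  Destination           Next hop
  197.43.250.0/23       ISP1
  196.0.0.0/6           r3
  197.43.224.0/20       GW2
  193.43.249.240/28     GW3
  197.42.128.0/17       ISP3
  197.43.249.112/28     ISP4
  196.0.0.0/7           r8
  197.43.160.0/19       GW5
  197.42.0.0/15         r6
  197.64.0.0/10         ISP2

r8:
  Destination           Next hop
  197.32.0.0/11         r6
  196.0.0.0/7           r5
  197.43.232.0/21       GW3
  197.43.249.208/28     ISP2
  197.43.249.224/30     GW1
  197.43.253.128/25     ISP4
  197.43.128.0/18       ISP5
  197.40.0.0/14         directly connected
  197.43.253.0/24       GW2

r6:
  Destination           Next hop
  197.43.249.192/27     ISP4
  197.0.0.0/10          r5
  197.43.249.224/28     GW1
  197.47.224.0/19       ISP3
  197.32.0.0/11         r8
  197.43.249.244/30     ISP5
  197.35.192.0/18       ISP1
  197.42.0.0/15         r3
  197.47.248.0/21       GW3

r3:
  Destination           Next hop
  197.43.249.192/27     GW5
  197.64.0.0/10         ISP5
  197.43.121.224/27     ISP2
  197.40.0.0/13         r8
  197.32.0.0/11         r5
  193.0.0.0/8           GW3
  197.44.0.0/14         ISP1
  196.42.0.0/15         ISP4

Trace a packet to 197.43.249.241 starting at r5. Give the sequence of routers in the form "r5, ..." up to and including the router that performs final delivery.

r5, r6, r3, r8

At r5: longest match for 197.43.249.241 is 197.42.0.0/15 -> r6
At r6: longest match for 197.43.249.241 is 197.42.0.0/15 -> r3
At r3: longest match for 197.43.249.241 is 197.40.0.0/13 -> r8
At r8: longest match for 197.43.249.241 is 197.40.0.0/14 -> directly connected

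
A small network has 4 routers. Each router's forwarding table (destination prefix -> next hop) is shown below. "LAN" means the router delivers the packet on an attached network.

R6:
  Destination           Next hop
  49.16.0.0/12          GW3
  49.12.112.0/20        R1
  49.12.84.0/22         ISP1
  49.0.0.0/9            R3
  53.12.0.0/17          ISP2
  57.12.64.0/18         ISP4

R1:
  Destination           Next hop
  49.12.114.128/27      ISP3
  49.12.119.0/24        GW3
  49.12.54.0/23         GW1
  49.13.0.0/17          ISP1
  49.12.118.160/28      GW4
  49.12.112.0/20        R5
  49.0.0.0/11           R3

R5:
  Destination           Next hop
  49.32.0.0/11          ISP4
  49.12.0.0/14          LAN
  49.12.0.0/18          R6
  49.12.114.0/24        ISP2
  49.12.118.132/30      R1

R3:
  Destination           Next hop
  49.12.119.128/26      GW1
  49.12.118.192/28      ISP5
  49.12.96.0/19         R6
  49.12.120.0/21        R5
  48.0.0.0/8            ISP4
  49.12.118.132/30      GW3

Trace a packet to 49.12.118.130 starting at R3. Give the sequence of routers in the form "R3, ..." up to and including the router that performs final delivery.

At R3: longest match for 49.12.118.130 is 49.12.96.0/19 -> R6
At R6: longest match for 49.12.118.130 is 49.12.112.0/20 -> R1
At R1: longest match for 49.12.118.130 is 49.12.112.0/20 -> R5
At R5: longest match for 49.12.118.130 is 49.12.0.0/14 -> LAN

R3, R6, R1, R5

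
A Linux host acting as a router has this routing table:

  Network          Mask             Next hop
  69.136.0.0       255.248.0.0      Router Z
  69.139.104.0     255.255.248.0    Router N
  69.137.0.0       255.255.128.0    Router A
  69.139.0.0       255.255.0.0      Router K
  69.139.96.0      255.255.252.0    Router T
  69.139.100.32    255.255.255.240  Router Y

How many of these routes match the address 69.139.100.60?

Prefixes containing 69.139.100.60:
  69.136.0.0/13 (69.136.0.0 - 69.143.255.255)
  69.139.0.0/16 (69.139.0.0 - 69.139.255.255)
Total matching entries: 2.

2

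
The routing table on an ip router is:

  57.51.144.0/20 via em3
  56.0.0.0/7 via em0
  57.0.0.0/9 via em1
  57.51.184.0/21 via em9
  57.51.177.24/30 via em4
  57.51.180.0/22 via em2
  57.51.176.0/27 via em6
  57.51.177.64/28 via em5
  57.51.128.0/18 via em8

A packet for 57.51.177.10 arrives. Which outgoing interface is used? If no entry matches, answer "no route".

em8

Routes whose prefix contains 57.51.177.10:
  56.0.0.0/7 (56.0.0.0 - 57.255.255.255) -> em0
  57.0.0.0/9 (57.0.0.0 - 57.127.255.255) -> em1
  57.51.128.0/18 (57.51.128.0 - 57.51.191.255) -> em8
More-specific entries that do NOT match:
  57.51.177.24/30 (57.51.177.24 - 57.51.177.27) does not contain 57.51.177.10
  57.51.177.64/28 (57.51.177.64 - 57.51.177.79) does not contain 57.51.177.10
  57.51.176.0/27 (57.51.176.0 - 57.51.176.31) does not contain 57.51.177.10
  57.51.180.0/22 (57.51.180.0 - 57.51.183.255) does not contain 57.51.177.10
  57.51.184.0/21 (57.51.184.0 - 57.51.191.255) does not contain 57.51.177.10
  57.51.144.0/20 (57.51.144.0 - 57.51.159.255) does not contain 57.51.177.10
Longest matching prefix is /18 -> interface em8.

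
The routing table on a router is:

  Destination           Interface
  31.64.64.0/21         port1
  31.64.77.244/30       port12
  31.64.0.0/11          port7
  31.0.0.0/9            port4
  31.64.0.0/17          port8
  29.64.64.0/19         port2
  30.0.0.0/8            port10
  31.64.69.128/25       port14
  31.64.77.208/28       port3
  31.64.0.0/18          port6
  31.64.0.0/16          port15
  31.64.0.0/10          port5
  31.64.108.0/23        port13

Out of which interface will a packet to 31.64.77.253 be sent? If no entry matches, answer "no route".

port8

Routes whose prefix contains 31.64.77.253:
  31.0.0.0/9 (31.0.0.0 - 31.127.255.255) -> port4
  31.64.0.0/10 (31.64.0.0 - 31.127.255.255) -> port5
  31.64.0.0/11 (31.64.0.0 - 31.95.255.255) -> port7
  31.64.0.0/16 (31.64.0.0 - 31.64.255.255) -> port15
  31.64.0.0/17 (31.64.0.0 - 31.64.127.255) -> port8
More-specific entries that do NOT match:
  31.64.77.244/30 (31.64.77.244 - 31.64.77.247) does not contain 31.64.77.253
  31.64.77.208/28 (31.64.77.208 - 31.64.77.223) does not contain 31.64.77.253
  31.64.69.128/25 (31.64.69.128 - 31.64.69.255) does not contain 31.64.77.253
  31.64.108.0/23 (31.64.108.0 - 31.64.109.255) does not contain 31.64.77.253
  31.64.64.0/21 (31.64.64.0 - 31.64.71.255) does not contain 31.64.77.253
  29.64.64.0/19 (29.64.64.0 - 29.64.95.255) does not contain 31.64.77.253
  31.64.0.0/18 (31.64.0.0 - 31.64.63.255) does not contain 31.64.77.253
Longest matching prefix is /17 -> interface port8.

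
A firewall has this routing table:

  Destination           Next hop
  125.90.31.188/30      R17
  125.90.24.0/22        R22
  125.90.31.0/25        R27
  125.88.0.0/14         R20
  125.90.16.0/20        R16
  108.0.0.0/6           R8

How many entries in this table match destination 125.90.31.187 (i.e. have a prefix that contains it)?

Prefixes containing 125.90.31.187:
  125.88.0.0/14 (125.88.0.0 - 125.91.255.255)
  125.90.16.0/20 (125.90.16.0 - 125.90.31.255)
Total matching entries: 2.

2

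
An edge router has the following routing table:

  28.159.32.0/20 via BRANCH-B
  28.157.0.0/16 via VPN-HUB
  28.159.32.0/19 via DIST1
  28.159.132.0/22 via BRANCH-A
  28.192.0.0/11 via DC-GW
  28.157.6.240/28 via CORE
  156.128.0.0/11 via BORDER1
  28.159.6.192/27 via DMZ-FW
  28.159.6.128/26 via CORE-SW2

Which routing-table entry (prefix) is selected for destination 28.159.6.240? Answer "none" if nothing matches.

none

28.159.6.240 is outside every listed prefix and there is no default route.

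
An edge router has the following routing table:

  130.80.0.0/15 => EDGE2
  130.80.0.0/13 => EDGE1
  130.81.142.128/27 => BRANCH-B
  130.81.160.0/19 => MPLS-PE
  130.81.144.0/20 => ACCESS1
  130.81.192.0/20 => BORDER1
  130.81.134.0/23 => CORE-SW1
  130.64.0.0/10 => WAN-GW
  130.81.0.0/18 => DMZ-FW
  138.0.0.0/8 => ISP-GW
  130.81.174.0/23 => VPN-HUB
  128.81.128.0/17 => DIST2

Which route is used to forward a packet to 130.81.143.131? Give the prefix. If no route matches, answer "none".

130.80.0.0/15

Entries matching 130.81.143.131:
  130.64.0.0/10 (130.64.0.0 - 130.127.255.255)
  130.80.0.0/13 (130.80.0.0 - 130.87.255.255)
  130.80.0.0/15 (130.80.0.0 - 130.81.255.255)
Most specific is 130.80.0.0/15.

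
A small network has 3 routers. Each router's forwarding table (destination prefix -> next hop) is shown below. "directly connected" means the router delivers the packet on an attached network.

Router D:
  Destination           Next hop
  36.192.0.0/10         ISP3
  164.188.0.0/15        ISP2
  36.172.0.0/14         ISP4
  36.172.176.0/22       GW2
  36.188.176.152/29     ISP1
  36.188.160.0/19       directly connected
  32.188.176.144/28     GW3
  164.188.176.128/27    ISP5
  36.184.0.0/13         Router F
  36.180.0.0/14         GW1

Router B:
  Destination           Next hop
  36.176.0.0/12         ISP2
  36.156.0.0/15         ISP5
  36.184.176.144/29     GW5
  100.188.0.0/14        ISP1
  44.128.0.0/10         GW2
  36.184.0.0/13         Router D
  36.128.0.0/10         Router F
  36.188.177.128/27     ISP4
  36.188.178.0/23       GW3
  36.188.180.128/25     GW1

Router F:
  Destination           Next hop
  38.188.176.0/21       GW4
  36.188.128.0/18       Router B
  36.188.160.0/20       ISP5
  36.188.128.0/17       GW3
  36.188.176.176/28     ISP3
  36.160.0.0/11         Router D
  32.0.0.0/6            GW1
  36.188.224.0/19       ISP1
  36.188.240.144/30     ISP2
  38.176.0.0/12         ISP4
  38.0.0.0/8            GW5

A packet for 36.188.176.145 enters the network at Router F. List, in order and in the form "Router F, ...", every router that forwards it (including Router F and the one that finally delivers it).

Router F, Router B, Router D

At Router F: longest match for 36.188.176.145 is 36.188.128.0/18 -> Router B
At Router B: longest match for 36.188.176.145 is 36.184.0.0/13 -> Router D
At Router D: longest match for 36.188.176.145 is 36.188.160.0/19 -> directly connected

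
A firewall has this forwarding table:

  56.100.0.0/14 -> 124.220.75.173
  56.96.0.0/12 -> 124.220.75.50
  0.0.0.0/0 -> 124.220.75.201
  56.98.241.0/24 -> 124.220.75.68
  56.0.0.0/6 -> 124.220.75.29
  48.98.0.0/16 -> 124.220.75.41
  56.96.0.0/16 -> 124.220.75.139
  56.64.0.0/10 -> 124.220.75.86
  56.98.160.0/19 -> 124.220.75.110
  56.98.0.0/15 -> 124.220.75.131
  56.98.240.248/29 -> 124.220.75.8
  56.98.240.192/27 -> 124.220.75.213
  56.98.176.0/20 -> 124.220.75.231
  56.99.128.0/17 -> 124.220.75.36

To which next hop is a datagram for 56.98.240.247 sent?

Routes whose prefix contains 56.98.240.247:
  0.0.0.0/0 (default, matches everything) -> 124.220.75.201
  56.0.0.0/6 (56.0.0.0 - 59.255.255.255) -> 124.220.75.29
  56.64.0.0/10 (56.64.0.0 - 56.127.255.255) -> 124.220.75.86
  56.96.0.0/12 (56.96.0.0 - 56.111.255.255) -> 124.220.75.50
  56.98.0.0/15 (56.98.0.0 - 56.99.255.255) -> 124.220.75.131
More-specific entries that do NOT match:
  56.98.240.248/29 (56.98.240.248 - 56.98.240.255) does not contain 56.98.240.247
  56.98.240.192/27 (56.98.240.192 - 56.98.240.223) does not contain 56.98.240.247
  56.98.241.0/24 (56.98.241.0 - 56.98.241.255) does not contain 56.98.240.247
  56.98.176.0/20 (56.98.176.0 - 56.98.191.255) does not contain 56.98.240.247
  56.98.160.0/19 (56.98.160.0 - 56.98.191.255) does not contain 56.98.240.247
  56.99.128.0/17 (56.99.128.0 - 56.99.255.255) does not contain 56.98.240.247
  48.98.0.0/16 (48.98.0.0 - 48.98.255.255) does not contain 56.98.240.247
  56.96.0.0/16 (56.96.0.0 - 56.96.255.255) does not contain 56.98.240.247
Longest matching prefix is /15 -> next hop 124.220.75.131.

124.220.75.131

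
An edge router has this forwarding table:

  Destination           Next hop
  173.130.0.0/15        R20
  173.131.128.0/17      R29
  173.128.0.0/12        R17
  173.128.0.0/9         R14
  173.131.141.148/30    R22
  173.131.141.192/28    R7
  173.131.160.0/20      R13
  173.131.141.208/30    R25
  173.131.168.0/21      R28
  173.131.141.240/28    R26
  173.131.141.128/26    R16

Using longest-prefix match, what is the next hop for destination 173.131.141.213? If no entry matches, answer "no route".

R29

Routes whose prefix contains 173.131.141.213:
  173.128.0.0/9 (173.128.0.0 - 173.255.255.255) -> R14
  173.128.0.0/12 (173.128.0.0 - 173.143.255.255) -> R17
  173.130.0.0/15 (173.130.0.0 - 173.131.255.255) -> R20
  173.131.128.0/17 (173.131.128.0 - 173.131.255.255) -> R29
More-specific entries that do NOT match:
  173.131.141.148/30 (173.131.141.148 - 173.131.141.151) does not contain 173.131.141.213
  173.131.141.208/30 (173.131.141.208 - 173.131.141.211) does not contain 173.131.141.213
  173.131.141.192/28 (173.131.141.192 - 173.131.141.207) does not contain 173.131.141.213
  173.131.141.240/28 (173.131.141.240 - 173.131.141.255) does not contain 173.131.141.213
  173.131.141.128/26 (173.131.141.128 - 173.131.141.191) does not contain 173.131.141.213
  173.131.168.0/21 (173.131.168.0 - 173.131.175.255) does not contain 173.131.141.213
  173.131.160.0/20 (173.131.160.0 - 173.131.175.255) does not contain 173.131.141.213
Longest matching prefix is /17 -> next hop R29.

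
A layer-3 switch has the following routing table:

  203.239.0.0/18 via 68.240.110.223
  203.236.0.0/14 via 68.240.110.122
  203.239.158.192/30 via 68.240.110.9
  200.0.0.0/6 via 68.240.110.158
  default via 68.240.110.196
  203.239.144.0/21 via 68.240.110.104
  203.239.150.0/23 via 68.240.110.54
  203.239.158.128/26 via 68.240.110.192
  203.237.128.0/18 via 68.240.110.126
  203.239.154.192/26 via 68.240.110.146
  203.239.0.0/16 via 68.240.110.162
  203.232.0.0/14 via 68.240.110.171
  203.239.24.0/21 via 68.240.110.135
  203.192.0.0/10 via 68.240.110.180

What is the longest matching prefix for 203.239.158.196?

203.239.0.0/16

Entries matching 203.239.158.196:
  0.0.0.0/0 (default, matches everything)
  200.0.0.0/6 (200.0.0.0 - 203.255.255.255)
  203.192.0.0/10 (203.192.0.0 - 203.255.255.255)
  203.236.0.0/14 (203.236.0.0 - 203.239.255.255)
  203.239.0.0/16 (203.239.0.0 - 203.239.255.255)
Most specific is 203.239.0.0/16.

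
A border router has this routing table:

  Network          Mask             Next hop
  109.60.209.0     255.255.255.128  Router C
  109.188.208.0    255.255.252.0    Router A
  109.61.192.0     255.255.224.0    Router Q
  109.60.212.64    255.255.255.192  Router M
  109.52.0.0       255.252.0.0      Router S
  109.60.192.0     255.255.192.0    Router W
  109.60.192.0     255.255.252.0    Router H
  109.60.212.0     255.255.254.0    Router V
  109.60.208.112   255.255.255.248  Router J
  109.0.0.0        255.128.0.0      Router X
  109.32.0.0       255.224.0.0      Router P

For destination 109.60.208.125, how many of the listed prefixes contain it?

Prefixes containing 109.60.208.125:
  109.0.0.0/9 (109.0.0.0 - 109.127.255.255)
  109.32.0.0/11 (109.32.0.0 - 109.63.255.255)
  109.60.192.0/18 (109.60.192.0 - 109.60.255.255)
Total matching entries: 3.

3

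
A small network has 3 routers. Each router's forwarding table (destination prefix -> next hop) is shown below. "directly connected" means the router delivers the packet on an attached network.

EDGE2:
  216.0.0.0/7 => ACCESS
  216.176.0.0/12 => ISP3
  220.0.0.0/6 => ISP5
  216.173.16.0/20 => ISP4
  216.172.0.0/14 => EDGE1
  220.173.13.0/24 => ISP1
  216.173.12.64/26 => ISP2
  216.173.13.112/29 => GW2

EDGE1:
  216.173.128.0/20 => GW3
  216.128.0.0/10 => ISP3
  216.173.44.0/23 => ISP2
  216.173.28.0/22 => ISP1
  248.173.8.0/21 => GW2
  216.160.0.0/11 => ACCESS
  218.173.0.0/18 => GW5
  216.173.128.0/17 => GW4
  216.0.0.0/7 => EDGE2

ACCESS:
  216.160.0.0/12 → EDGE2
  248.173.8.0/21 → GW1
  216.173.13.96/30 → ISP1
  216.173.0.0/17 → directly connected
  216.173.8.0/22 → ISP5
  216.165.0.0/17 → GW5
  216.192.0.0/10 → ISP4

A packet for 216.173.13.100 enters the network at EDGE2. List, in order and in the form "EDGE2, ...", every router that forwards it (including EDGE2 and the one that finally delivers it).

EDGE2, EDGE1, ACCESS

At EDGE2: longest match for 216.173.13.100 is 216.172.0.0/14 -> EDGE1
At EDGE1: longest match for 216.173.13.100 is 216.160.0.0/11 -> ACCESS
At ACCESS: longest match for 216.173.13.100 is 216.173.0.0/17 -> directly connected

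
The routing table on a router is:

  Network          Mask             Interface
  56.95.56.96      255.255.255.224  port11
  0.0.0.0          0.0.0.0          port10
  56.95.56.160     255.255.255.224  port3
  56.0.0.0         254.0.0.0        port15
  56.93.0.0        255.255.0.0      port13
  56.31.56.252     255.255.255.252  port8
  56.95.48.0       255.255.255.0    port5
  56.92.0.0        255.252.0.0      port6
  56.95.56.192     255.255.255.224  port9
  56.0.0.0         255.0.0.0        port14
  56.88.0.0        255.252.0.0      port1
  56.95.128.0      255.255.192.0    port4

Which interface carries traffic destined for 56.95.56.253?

port6

Routes whose prefix contains 56.95.56.253:
  0.0.0.0/0 (default, matches everything) -> port10
  56.0.0.0/7 (56.0.0.0 - 57.255.255.255) -> port15
  56.0.0.0/8 (56.0.0.0 - 56.255.255.255) -> port14
  56.92.0.0/14 (56.92.0.0 - 56.95.255.255) -> port6
More-specific entries that do NOT match:
  56.31.56.252/30 (56.31.56.252 - 56.31.56.255) does not contain 56.95.56.253
  56.95.56.96/27 (56.95.56.96 - 56.95.56.127) does not contain 56.95.56.253
  56.95.56.160/27 (56.95.56.160 - 56.95.56.191) does not contain 56.95.56.253
  56.95.56.192/27 (56.95.56.192 - 56.95.56.223) does not contain 56.95.56.253
  56.95.48.0/24 (56.95.48.0 - 56.95.48.255) does not contain 56.95.56.253
  56.95.128.0/18 (56.95.128.0 - 56.95.191.255) does not contain 56.95.56.253
  56.93.0.0/16 (56.93.0.0 - 56.93.255.255) does not contain 56.95.56.253
Longest matching prefix is /14 -> interface port6.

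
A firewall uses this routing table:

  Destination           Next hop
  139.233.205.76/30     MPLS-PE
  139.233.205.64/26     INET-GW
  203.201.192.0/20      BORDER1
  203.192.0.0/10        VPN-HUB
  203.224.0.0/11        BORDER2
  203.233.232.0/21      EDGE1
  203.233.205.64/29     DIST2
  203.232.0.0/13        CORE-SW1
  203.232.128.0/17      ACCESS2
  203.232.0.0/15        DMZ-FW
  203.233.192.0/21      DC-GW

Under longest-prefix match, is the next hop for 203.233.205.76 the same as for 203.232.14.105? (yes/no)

yes

203.233.205.76: longest match 203.232.0.0/15 -> DMZ-FW
203.232.14.105: longest match 203.232.0.0/15 -> DMZ-FW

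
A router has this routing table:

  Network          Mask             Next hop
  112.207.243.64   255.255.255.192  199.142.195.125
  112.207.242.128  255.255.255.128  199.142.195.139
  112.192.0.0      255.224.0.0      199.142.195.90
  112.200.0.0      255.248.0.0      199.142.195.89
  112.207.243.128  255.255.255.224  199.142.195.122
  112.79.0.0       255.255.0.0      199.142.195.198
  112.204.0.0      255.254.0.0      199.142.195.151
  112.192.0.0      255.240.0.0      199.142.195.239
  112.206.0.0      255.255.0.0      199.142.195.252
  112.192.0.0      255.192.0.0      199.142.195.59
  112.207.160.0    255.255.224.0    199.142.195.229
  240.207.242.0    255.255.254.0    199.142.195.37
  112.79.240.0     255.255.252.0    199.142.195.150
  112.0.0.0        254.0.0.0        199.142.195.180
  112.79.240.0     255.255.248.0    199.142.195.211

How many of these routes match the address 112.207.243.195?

Prefixes containing 112.207.243.195:
  112.0.0.0/7 (112.0.0.0 - 113.255.255.255)
  112.192.0.0/10 (112.192.0.0 - 112.255.255.255)
  112.192.0.0/11 (112.192.0.0 - 112.223.255.255)
  112.192.0.0/12 (112.192.0.0 - 112.207.255.255)
  112.200.0.0/13 (112.200.0.0 - 112.207.255.255)
Total matching entries: 5.

5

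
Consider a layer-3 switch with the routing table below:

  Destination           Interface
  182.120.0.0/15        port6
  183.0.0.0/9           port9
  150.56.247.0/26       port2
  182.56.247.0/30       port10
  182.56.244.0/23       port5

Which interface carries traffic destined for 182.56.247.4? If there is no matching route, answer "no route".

no route

No entry's prefix contains 182.56.247.4; there is no default route.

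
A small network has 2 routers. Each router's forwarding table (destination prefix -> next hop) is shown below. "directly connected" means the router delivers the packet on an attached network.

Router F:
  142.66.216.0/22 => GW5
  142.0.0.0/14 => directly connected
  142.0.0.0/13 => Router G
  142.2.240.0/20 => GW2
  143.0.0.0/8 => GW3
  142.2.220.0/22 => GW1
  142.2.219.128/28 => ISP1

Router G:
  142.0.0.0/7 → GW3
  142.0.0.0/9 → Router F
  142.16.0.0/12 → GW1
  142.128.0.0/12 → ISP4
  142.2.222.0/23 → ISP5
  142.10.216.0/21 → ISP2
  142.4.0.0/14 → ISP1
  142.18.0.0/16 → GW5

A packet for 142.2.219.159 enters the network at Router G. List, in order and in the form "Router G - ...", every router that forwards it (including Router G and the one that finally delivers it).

Router G - Router F

At Router G: longest match for 142.2.219.159 is 142.0.0.0/9 -> Router F
At Router F: longest match for 142.2.219.159 is 142.0.0.0/14 -> directly connected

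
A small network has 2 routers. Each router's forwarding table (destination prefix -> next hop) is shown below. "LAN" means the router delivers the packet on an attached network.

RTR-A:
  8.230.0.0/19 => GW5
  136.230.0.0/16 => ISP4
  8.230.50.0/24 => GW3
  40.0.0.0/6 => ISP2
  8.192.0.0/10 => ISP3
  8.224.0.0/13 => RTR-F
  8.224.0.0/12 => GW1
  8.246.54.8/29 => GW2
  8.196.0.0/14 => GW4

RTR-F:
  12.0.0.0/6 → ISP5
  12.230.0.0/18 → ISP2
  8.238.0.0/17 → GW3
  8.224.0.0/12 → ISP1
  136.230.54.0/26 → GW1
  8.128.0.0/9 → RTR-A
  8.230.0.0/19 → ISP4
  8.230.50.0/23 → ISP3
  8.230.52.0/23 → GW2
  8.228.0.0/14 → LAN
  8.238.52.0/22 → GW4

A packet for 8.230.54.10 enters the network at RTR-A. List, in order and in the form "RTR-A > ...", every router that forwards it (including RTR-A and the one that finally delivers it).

At RTR-A: longest match for 8.230.54.10 is 8.224.0.0/13 -> RTR-F
At RTR-F: longest match for 8.230.54.10 is 8.228.0.0/14 -> LAN

RTR-A > RTR-F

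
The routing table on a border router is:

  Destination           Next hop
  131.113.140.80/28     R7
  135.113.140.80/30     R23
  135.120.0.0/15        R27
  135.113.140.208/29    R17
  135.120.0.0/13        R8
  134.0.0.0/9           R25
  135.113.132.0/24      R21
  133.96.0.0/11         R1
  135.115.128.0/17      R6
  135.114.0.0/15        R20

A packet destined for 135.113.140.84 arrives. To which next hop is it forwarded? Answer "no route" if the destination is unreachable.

no route

No entry's prefix contains 135.113.140.84; there is no default route.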